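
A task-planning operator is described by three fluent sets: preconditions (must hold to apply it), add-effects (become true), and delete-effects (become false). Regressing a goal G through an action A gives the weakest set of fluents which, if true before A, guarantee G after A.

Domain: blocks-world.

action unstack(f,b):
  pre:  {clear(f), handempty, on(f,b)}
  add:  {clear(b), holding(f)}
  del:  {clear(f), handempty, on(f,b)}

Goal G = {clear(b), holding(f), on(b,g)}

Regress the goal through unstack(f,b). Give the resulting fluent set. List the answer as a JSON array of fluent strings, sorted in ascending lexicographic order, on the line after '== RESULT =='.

Regress:
  G ∩ del = {}  (empty — regression defined)
  G \ add = {clear(b), holding(f), on(b,g)} \ {clear(b), holding(f)} = {on(b,g)}
  ∪ pre   = {on(b,g)} ∪ {clear(f), handempty, on(f,b)}
          = {clear(f), handempty, on(b,g), on(f,b)}

== RESULT ==
["clear(f)", "handempty", "on(b,g)", "on(f,b)"]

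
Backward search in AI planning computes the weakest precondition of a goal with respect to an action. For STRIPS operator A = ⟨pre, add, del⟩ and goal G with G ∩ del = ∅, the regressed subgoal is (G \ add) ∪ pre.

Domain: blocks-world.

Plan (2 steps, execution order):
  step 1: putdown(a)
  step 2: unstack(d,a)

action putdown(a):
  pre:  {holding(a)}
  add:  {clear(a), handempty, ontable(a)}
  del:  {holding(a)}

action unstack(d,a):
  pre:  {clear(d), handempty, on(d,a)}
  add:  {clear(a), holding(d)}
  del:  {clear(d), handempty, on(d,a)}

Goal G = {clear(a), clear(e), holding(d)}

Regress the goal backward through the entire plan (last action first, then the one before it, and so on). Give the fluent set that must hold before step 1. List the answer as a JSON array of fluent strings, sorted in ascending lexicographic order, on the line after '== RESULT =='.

Regress step by step:
  through step 2 (unstack(d,a)): drop {clear(a), holding(d)}, keep {clear(e)}, require {clear(d), handempty, on(d,a)}
    → {clear(d), clear(e), handempty, on(d,a)}
  through step 1 (putdown(a)): drop {handempty}, keep {clear(d), clear(e), on(d,a)}, require {holding(a)}
    → {clear(d), clear(e), holding(a), on(d,a)}

== RESULT ==
["clear(d)", "clear(e)", "holding(a)", "on(d,a)"]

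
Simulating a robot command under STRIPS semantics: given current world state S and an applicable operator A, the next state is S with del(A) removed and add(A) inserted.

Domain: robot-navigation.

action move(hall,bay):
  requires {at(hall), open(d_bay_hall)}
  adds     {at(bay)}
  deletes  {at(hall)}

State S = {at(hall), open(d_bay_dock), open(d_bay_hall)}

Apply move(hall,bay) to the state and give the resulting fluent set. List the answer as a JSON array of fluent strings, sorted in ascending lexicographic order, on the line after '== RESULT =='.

Progress:
  pre ⊆ S: {at(hall), open(d_bay_hall)} ⊆ S  — applicable
  S \ del = {open(d_bay_dock), open(d_bay_hall)}
  ∪ add   = {at(bay), open(d_bay_dock), open(d_bay_hall)}

== RESULT ==
["at(bay)", "open(d_bay_dock)", "open(d_bay_hall)"]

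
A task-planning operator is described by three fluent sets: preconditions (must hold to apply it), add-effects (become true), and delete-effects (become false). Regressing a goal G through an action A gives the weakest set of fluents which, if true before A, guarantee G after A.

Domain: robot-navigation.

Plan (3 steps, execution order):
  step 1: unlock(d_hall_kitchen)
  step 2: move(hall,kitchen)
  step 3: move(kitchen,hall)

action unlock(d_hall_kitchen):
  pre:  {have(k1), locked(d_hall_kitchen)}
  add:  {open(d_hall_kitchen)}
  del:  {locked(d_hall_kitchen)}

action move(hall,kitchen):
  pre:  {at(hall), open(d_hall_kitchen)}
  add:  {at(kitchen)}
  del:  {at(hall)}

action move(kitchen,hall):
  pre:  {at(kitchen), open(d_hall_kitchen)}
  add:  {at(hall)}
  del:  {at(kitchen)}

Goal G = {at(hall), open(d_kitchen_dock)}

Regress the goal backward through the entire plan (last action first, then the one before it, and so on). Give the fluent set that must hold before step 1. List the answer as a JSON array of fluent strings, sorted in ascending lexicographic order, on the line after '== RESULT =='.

Work backward from the goal:
  through step 3 (move(kitchen,hall)): drop {at(hall)}, keep {open(d_kitchen_dock)}, require {at(kitchen), open(d_hall_kitchen)}
    → {at(kitchen), open(d_hall_kitchen), open(d_kitchen_dock)}
  through step 2 (move(hall,kitchen)): drop {at(kitchen)}, keep {open(d_hall_kitchen), open(d_kitchen_dock)}, require {at(hall), open(d_hall_kitchen)}
    → {at(hall), open(d_hall_kitchen), open(d_kitchen_dock)}
  through step 1 (unlock(d_hall_kitchen)): drop {open(d_hall_kitchen)}, keep {at(hall), open(d_kitchen_dock)}, require {have(k1), locked(d_hall_kitchen)}
    → {at(hall), have(k1), locked(d_hall_kitchen), open(d_kitchen_dock)}

== RESULT ==
["at(hall)", "have(k1)", "locked(d_hall_kitchen)", "open(d_kitchen_dock)"]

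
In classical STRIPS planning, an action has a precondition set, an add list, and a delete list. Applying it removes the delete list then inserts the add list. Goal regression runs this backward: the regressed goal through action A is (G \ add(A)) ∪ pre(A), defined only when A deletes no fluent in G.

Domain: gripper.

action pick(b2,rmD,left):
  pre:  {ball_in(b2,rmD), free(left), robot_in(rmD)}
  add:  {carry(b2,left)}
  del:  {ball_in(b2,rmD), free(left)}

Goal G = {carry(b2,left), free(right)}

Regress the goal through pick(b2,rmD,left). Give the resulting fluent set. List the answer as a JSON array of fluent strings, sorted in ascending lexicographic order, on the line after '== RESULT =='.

Compute (G \ add) ∪ pre:
  G ∩ del = {}  (empty — regression defined)
  G \ add = {carry(b2,left), free(right)} \ {carry(b2,left)} = {free(right)}
  ∪ pre   = {free(right)} ∪ {ball_in(b2,rmD), free(left), robot_in(rmD)}
          = {ball_in(b2,rmD), free(left), free(right), robot_in(rmD)}

== RESULT ==
["ball_in(b2,rmD)", "free(left)", "free(right)", "robot_in(rmD)"]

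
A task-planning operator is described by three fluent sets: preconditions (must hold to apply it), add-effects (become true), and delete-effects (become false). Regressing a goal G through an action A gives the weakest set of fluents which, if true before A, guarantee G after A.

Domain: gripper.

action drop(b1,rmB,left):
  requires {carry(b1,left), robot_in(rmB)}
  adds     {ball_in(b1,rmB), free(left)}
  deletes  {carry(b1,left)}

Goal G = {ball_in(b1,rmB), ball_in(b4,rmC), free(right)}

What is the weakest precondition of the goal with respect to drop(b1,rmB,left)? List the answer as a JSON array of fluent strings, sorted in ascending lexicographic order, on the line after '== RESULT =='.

Compute (G \ add) ∪ pre:
  G ∩ del = {}  (empty — regression defined)
  G \ add = {ball_in(b1,rmB), ball_in(b4,rmC), free(right)} \ {ball_in(b1,rmB), free(left)} = {ball_in(b4,rmC), free(right)}
  ∪ pre   = {ball_in(b4,rmC), free(right)} ∪ {carry(b1,left), robot_in(rmB)}
          = {ball_in(b4,rmC), carry(b1,left), free(right), robot_in(rmB)}

== RESULT ==
["ball_in(b4,rmC)", "carry(b1,left)", "free(right)", "robot_in(rmB)"]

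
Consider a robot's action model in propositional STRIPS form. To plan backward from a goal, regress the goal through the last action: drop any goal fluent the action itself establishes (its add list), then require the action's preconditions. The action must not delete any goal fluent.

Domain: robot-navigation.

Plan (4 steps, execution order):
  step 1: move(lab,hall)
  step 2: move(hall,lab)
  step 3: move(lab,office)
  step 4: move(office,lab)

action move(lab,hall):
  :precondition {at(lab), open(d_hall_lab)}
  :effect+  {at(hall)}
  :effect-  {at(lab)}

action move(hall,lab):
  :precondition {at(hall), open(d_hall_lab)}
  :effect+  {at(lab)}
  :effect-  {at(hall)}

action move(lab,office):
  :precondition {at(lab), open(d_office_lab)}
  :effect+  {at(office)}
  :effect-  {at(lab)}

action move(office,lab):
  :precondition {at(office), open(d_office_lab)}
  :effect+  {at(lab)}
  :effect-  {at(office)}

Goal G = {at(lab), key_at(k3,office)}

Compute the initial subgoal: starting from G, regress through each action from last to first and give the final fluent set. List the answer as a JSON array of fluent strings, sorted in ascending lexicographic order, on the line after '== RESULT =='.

Regress step by step:
  through step 4 (move(office,lab)): drop {at(lab)}, keep {key_at(k3,office)}, require {at(office), open(d_office_lab)}
    → {at(office), key_at(k3,office), open(d_office_lab)}
  through step 3 (move(lab,office)): drop {at(office)}, keep {key_at(k3,office), open(d_office_lab)}, require {at(lab), open(d_office_lab)}
    → {at(lab), key_at(k3,office), open(d_office_lab)}
  through step 2 (move(hall,lab)): drop {at(lab)}, keep {key_at(k3,office), open(d_office_lab)}, require {at(hall), open(d_hall_lab)}
    → {at(hall), key_at(k3,office), open(d_hall_lab), open(d_office_lab)}
  through step 1 (move(lab,hall)): drop {at(hall)}, keep {key_at(k3,office), open(d_hall_lab), open(d_office_lab)}, require {at(lab), open(d_hall_lab)}
    → {at(lab), key_at(k3,office), open(d_hall_lab), open(d_office_lab)}

== RESULT ==
["at(lab)", "key_at(k3,office)", "open(d_hall_lab)", "open(d_office_lab)"]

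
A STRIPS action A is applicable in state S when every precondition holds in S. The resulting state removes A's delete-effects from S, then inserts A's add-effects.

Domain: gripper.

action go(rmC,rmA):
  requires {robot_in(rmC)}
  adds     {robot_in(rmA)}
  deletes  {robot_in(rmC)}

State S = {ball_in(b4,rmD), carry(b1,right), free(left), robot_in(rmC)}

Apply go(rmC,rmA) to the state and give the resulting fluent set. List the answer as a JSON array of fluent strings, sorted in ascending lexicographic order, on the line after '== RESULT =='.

Compute (S \ del) ∪ add:
  pre ⊆ S: {robot_in(rmC)} ⊆ S  — applicable
  S \ del = {ball_in(b4,rmD), carry(b1,right), free(left)}
  ∪ add   = {ball_in(b4,rmD), carry(b1,right), free(left), robot_in(rmA)}

== RESULT ==
["ball_in(b4,rmD)", "carry(b1,right)", "free(left)", "robot_in(rmA)"]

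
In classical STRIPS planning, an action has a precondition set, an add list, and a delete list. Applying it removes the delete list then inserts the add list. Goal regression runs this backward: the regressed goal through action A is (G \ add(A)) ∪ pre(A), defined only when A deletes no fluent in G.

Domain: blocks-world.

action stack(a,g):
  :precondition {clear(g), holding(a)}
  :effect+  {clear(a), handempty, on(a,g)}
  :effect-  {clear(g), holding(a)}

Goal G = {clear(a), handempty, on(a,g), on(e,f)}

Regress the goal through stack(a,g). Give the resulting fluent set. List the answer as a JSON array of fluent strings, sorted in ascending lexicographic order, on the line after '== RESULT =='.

Compute (G \ add) ∪ pre:
  G ∩ del = {}  (empty — regression defined)
  G \ add = {clear(a), handempty, on(a,g), on(e,f)} \ {clear(a), handempty, on(a,g)} = {on(e,f)}
  ∪ pre   = {on(e,f)} ∪ {clear(g), holding(a)}
          = {clear(g), holding(a), on(e,f)}

== RESULT ==
["clear(g)", "holding(a)", "on(e,f)"]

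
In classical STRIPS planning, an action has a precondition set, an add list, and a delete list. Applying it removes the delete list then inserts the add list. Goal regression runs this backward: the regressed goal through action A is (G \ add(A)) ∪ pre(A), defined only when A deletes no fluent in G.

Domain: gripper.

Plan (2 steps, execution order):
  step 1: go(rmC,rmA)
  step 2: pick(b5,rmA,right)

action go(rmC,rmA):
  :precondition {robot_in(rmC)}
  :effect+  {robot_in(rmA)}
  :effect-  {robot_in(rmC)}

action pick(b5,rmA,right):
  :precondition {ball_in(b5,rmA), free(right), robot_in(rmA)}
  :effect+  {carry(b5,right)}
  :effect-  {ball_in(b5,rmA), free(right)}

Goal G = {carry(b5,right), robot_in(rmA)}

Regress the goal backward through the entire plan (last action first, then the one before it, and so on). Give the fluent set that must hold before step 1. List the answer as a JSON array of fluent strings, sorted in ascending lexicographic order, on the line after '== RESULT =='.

Regress step by step:
  through step 2 (pick(b5,rmA,right)): drop {carry(b5,right)}, keep {robot_in(rmA)}, require {ball_in(b5,rmA), free(right), robot_in(rmA)}
    → {ball_in(b5,rmA), free(right), robot_in(rmA)}
  through step 1 (go(rmC,rmA)): drop {robot_in(rmA)}, keep {ball_in(b5,rmA), free(right)}, require {robot_in(rmC)}
    → {ball_in(b5,rmA), free(right), robot_in(rmC)}

== RESULT ==
["ball_in(b5,rmA)", "free(right)", "robot_in(rmC)"]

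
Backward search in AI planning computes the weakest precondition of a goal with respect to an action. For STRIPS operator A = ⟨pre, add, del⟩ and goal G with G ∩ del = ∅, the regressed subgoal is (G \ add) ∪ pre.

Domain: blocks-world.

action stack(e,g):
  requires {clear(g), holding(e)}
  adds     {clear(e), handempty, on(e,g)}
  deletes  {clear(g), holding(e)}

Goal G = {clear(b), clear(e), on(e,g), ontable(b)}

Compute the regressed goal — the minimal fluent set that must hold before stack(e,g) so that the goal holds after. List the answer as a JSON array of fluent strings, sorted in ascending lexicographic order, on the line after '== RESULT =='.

Regress:
  G ∩ del = {}  (empty — regression defined)
  G \ add = {clear(b), clear(e), on(e,g), ontable(b)} \ {clear(e), handempty, on(e,g)} = {clear(b), ontable(b)}
  ∪ pre   = {clear(b), ontable(b)} ∪ {clear(g), holding(e)}
          = {clear(b), clear(g), holding(e), ontable(b)}

== RESULT ==
["clear(b)", "clear(g)", "holding(e)", "ontable(b)"]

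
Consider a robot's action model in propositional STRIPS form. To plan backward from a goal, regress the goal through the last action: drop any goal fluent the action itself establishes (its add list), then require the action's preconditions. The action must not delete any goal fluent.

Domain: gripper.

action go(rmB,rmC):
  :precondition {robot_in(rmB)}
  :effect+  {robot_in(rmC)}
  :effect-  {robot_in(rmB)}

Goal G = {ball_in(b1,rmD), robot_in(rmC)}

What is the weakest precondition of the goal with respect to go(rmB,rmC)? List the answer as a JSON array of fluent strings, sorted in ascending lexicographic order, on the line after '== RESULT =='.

Regress:
  G ∩ del = {}  (empty — regression defined)
  G \ add = {ball_in(b1,rmD), robot_in(rmC)} \ {robot_in(rmC)} = {ball_in(b1,rmD)}
  ∪ pre   = {ball_in(b1,rmD)} ∪ {robot_in(rmB)}
          = {ball_in(b1,rmD), robot_in(rmB)}

== RESULT ==
["ball_in(b1,rmD)", "robot_in(rmB)"]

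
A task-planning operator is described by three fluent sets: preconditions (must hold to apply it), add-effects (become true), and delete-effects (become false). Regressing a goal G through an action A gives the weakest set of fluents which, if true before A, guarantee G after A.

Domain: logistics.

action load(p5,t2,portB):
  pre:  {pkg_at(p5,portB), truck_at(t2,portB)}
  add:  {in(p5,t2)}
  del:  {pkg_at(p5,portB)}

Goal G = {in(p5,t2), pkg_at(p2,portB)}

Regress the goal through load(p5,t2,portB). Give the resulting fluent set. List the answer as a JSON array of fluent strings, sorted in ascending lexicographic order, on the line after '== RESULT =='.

Compute (G \ add) ∪ pre:
  G ∩ del = {}  (empty — regression defined)
  G \ add = {in(p5,t2), pkg_at(p2,portB)} \ {in(p5,t2)} = {pkg_at(p2,portB)}
  ∪ pre   = {pkg_at(p2,portB)} ∪ {pkg_at(p5,portB), truck_at(t2,portB)}
          = {pkg_at(p2,portB), pkg_at(p5,portB), truck_at(t2,portB)}

== RESULT ==
["pkg_at(p2,portB)", "pkg_at(p5,portB)", "truck_at(t2,portB)"]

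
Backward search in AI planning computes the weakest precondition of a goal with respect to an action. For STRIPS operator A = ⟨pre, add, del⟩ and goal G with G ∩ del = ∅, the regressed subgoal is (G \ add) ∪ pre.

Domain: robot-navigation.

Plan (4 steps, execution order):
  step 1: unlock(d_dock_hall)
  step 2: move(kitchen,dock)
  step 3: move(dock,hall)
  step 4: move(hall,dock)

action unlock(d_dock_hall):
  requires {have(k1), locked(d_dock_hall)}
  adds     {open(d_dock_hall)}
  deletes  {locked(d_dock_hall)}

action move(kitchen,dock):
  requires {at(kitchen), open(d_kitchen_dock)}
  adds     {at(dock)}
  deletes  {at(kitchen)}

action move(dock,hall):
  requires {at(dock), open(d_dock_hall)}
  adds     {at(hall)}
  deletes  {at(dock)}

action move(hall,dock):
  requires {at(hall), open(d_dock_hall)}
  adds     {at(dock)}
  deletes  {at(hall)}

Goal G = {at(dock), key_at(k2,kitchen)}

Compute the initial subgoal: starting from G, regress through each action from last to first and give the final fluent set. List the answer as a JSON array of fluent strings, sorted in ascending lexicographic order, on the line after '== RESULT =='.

Work backward from the goal:
  through step 4 (move(hall,dock)): drop {at(dock)}, keep {key_at(k2,kitchen)}, require {at(hall), open(d_dock_hall)}
    → {at(hall), key_at(k2,kitchen), open(d_dock_hall)}
  through step 3 (move(dock,hall)): drop {at(hall)}, keep {key_at(k2,kitchen), open(d_dock_hall)}, require {at(dock), open(d_dock_hall)}
    → {at(dock), key_at(k2,kitchen), open(d_dock_hall)}
  through step 2 (move(kitchen,dock)): drop {at(dock)}, keep {key_at(k2,kitchen), open(d_dock_hall)}, require {at(kitchen), open(d_kitchen_dock)}
    → {at(kitchen), key_at(k2,kitchen), open(d_dock_hall), open(d_kitchen_dock)}
  through step 1 (unlock(d_dock_hall)): drop {open(d_dock_hall)}, keep {at(kitchen), key_at(k2,kitchen), open(d_kitchen_dock)}, require {have(k1), locked(d_dock_hall)}
    → {at(kitchen), have(k1), key_at(k2,kitchen), locked(d_dock_hall), open(d_kitchen_dock)}

== RESULT ==
["at(kitchen)", "have(k1)", "key_at(k2,kitchen)", "locked(d_dock_hall)", "open(d_kitchen_dock)"]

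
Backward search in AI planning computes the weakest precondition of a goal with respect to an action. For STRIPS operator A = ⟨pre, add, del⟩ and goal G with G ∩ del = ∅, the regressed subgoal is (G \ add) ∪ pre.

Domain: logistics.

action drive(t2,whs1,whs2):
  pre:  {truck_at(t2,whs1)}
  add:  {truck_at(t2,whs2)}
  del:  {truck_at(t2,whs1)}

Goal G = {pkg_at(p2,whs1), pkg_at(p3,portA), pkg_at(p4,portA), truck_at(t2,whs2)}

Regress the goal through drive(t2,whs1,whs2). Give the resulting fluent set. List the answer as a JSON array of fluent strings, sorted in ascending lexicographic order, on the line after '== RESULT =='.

Regress:
  G ∩ del = {}  (empty — regression defined)
  G \ add = {pkg_at(p2,whs1), pkg_at(p3,portA), pkg_at(p4,portA), truck_at(t2,whs2)} \ {truck_at(t2,whs2)} = {pkg_at(p2,whs1), pkg_at(p3,portA), pkg_at(p4,portA)}
  ∪ pre   = {pkg_at(p2,whs1), pkg_at(p3,portA), pkg_at(p4,portA)} ∪ {truck_at(t2,whs1)}
          = {pkg_at(p2,whs1), pkg_at(p3,portA), pkg_at(p4,portA), truck_at(t2,whs1)}

== RESULT ==
["pkg_at(p2,whs1)", "pkg_at(p3,portA)", "pkg_at(p4,portA)", "truck_at(t2,whs1)"]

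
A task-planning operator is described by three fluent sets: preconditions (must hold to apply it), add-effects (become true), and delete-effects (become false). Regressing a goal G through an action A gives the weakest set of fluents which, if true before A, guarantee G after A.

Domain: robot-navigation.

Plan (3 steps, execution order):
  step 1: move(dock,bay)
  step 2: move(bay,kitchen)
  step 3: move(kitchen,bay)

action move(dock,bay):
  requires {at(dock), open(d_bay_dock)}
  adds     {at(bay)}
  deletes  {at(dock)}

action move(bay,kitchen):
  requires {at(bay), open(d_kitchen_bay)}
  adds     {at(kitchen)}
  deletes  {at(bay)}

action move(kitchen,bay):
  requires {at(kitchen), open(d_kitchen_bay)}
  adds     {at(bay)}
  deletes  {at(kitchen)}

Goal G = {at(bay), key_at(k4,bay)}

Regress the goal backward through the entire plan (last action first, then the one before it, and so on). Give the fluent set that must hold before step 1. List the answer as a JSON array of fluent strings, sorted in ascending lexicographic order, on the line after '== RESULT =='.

Regress step by step:
  through step 3 (move(kitchen,bay)): drop {at(bay)}, keep {key_at(k4,bay)}, require {at(kitchen), open(d_kitchen_bay)}
    → {at(kitchen), key_at(k4,bay), open(d_kitchen_bay)}
  through step 2 (move(bay,kitchen)): drop {at(kitchen)}, keep {key_at(k4,bay), open(d_kitchen_bay)}, require {at(bay), open(d_kitchen_bay)}
    → {at(bay), key_at(k4,bay), open(d_kitchen_bay)}
  through step 1 (move(dock,bay)): drop {at(bay)}, keep {key_at(k4,bay), open(d_kitchen_bay)}, require {at(dock), open(d_bay_dock)}
    → {at(dock), key_at(k4,bay), open(d_bay_dock), open(d_kitchen_bay)}

== RESULT ==
["at(dock)", "key_at(k4,bay)", "open(d_bay_dock)", "open(d_kitchen_bay)"]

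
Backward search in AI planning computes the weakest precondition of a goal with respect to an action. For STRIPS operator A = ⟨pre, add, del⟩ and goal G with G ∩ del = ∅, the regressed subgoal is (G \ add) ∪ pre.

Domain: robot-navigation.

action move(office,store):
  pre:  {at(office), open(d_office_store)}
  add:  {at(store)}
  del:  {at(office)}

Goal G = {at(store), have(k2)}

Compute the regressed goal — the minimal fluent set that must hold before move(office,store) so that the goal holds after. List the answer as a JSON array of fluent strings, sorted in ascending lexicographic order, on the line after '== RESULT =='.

Compute (G \ add) ∪ pre:
  G ∩ del = {}  (empty — regression defined)
  G \ add = {at(store), have(k2)} \ {at(store)} = {have(k2)}
  ∪ pre   = {have(k2)} ∪ {at(office), open(d_office_store)}
          = {at(office), have(k2), open(d_office_store)}

== RESULT ==
["at(office)", "have(k2)", "open(d_office_store)"]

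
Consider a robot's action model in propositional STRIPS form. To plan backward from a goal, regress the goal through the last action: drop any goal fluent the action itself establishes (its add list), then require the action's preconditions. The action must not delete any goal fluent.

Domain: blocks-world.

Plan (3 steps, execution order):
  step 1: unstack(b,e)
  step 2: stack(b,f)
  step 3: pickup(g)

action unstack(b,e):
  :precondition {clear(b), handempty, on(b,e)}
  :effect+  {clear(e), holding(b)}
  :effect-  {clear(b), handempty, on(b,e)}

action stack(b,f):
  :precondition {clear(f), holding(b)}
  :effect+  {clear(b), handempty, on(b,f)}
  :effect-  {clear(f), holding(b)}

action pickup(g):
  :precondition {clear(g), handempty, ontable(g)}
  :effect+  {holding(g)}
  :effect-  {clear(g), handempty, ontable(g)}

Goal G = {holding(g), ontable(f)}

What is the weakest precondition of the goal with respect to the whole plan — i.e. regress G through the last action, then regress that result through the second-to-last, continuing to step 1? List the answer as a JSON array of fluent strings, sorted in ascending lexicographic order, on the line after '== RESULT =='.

Work backward from the goal:
  through step 3 (pickup(g)): drop {holding(g)}, keep {ontable(f)}, require {clear(g), handempty, ontable(g)}
    → {clear(g), handempty, ontable(f), ontable(g)}
  through step 2 (stack(b,f)): drop {handempty}, keep {clear(g), ontable(f), ontable(g)}, require {clear(f), holding(b)}
    → {clear(f), clear(g), holding(b), ontable(f), ontable(g)}
  through step 1 (unstack(b,e)): drop {holding(b)}, keep {clear(f), clear(g), ontable(f), ontable(g)}, require {clear(b), handempty, on(b,e)}
    → {clear(b), clear(f), clear(g), handempty, on(b,e), ontable(f), ontable(g)}

== RESULT ==
["clear(b)", "clear(f)", "clear(g)", "handempty", "on(b,e)", "ontable(f)", "ontable(g)"]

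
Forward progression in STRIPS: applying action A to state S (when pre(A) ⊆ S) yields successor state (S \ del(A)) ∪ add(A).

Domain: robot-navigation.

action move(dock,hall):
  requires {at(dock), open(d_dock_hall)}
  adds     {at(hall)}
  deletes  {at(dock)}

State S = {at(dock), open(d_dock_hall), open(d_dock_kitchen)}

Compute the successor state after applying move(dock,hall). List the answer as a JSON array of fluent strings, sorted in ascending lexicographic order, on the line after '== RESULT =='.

Progress:
  pre ⊆ S: {at(dock), open(d_dock_hall)} ⊆ S  — applicable
  S \ del = {open(d_dock_hall), open(d_dock_kitchen)}
  ∪ add   = {at(hall), open(d_dock_hall), open(d_dock_kitchen)}

== RESULT ==
["at(hall)", "open(d_dock_hall)", "open(d_dock_kitchen)"]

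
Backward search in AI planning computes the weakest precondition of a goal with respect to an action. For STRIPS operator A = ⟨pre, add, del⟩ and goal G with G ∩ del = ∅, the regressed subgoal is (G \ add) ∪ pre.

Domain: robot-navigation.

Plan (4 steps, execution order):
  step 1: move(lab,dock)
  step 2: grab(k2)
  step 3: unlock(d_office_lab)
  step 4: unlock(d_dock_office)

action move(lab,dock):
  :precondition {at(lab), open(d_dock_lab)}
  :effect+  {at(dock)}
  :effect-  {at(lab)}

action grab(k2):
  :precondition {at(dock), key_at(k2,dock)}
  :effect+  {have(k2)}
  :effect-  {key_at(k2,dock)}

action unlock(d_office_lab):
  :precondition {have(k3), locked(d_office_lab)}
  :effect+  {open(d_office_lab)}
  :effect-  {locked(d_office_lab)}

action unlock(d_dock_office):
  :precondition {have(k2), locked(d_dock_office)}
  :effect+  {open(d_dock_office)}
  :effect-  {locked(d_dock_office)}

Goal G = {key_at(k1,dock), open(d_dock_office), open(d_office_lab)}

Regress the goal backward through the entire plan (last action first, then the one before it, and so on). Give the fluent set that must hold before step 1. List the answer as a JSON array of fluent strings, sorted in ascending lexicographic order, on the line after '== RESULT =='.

Work backward from the goal:
  through step 4 (unlock(d_dock_office)): drop {open(d_dock_office)}, keep {key_at(k1,dock), open(d_office_lab)}, require {have(k2), locked(d_dock_office)}
    → {have(k2), key_at(k1,dock), locked(d_dock_office), open(d_office_lab)}
  through step 3 (unlock(d_office_lab)): drop {open(d_office_lab)}, keep {have(k2), key_at(k1,dock), locked(d_dock_office)}, require {have(k3), locked(d_office_lab)}
    → {have(k2), have(k3), key_at(k1,dock), locked(d_dock_office), locked(d_office_lab)}
  through step 2 (grab(k2)): drop {have(k2)}, keep {have(k3), key_at(k1,dock), locked(d_dock_office), locked(d_office_lab)}, require {at(dock), key_at(k2,dock)}
    → {at(dock), have(k3), key_at(k1,dock), key_at(k2,dock), locked(d_dock_office), locked(d_office_lab)}
  through step 1 (move(lab,dock)): drop {at(dock)}, keep {have(k3), key_at(k1,dock), key_at(k2,dock), locked(d_dock_office), locked(d_office_lab)}, require {at(lab), open(d_dock_lab)}
    → {at(lab), have(k3), key_at(k1,dock), key_at(k2,dock), locked(d_dock_office), locked(d_office_lab), open(d_dock_lab)}

== RESULT ==
["at(lab)", "have(k3)", "key_at(k1,dock)", "key_at(k2,dock)", "locked(d_dock_office)", "locked(d_office_lab)", "open(d_dock_lab)"]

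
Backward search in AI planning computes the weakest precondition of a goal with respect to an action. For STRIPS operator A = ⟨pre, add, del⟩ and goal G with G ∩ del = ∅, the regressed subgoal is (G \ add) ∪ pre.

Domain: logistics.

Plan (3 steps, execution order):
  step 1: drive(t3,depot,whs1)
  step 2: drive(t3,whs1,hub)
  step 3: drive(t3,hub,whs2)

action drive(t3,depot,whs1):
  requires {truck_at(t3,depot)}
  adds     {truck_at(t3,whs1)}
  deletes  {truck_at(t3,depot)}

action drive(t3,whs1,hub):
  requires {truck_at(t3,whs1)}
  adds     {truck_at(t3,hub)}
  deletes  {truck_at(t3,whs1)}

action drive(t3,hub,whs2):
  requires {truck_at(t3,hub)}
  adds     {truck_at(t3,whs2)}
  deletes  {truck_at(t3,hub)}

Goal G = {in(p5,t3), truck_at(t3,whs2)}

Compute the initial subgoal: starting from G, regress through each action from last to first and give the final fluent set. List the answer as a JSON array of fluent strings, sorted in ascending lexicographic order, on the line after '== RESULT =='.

Work backward from the goal:
  through step 3 (drive(t3,hub,whs2)): drop {truck_at(t3,whs2)}, keep {in(p5,t3)}, require {truck_at(t3,hub)}
    → {in(p5,t3), truck_at(t3,hub)}
  through step 2 (drive(t3,whs1,hub)): drop {truck_at(t3,hub)}, keep {in(p5,t3)}, require {truck_at(t3,whs1)}
    → {in(p5,t3), truck_at(t3,whs1)}
  through step 1 (drive(t3,depot,whs1)): drop {truck_at(t3,whs1)}, keep {in(p5,t3)}, require {truck_at(t3,depot)}
    → {in(p5,t3), truck_at(t3,depot)}

== RESULT ==
["in(p5,t3)", "truck_at(t3,depot)"]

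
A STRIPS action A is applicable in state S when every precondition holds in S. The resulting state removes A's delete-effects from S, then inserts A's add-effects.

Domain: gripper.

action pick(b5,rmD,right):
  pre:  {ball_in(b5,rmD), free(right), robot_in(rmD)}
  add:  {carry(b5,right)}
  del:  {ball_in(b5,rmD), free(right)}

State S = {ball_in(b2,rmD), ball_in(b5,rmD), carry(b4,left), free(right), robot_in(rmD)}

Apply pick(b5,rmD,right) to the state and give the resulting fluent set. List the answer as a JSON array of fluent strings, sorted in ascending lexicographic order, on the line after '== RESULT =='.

Compute (S \ del) ∪ add:
  pre ⊆ S: {ball_in(b5,rmD), free(right), robot_in(rmD)} ⊆ S  — applicable
  S \ del = {ball_in(b2,rmD), carry(b4,left), robot_in(rmD)}
  ∪ add   = {ball_in(b2,rmD), carry(b4,left), carry(b5,right), robot_in(rmD)}

== RESULT ==
["ball_in(b2,rmD)", "carry(b4,left)", "carry(b5,right)", "robot_in(rmD)"]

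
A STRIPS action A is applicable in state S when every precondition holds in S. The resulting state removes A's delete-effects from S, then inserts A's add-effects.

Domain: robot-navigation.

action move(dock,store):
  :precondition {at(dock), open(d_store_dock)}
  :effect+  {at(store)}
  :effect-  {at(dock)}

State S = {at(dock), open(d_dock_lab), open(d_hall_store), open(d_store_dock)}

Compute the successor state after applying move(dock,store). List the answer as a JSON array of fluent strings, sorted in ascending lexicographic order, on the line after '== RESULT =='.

Compute (S \ del) ∪ add:
  pre ⊆ S: {at(dock), open(d_store_dock)} ⊆ S  — applicable
  S \ del = {open(d_dock_lab), open(d_hall_store), open(d_store_dock)}
  ∪ add   = {at(store), open(d_dock_lab), open(d_hall_store), open(d_store_dock)}

== RESULT ==
["at(store)", "open(d_dock_lab)", "open(d_hall_store)", "open(d_store_dock)"]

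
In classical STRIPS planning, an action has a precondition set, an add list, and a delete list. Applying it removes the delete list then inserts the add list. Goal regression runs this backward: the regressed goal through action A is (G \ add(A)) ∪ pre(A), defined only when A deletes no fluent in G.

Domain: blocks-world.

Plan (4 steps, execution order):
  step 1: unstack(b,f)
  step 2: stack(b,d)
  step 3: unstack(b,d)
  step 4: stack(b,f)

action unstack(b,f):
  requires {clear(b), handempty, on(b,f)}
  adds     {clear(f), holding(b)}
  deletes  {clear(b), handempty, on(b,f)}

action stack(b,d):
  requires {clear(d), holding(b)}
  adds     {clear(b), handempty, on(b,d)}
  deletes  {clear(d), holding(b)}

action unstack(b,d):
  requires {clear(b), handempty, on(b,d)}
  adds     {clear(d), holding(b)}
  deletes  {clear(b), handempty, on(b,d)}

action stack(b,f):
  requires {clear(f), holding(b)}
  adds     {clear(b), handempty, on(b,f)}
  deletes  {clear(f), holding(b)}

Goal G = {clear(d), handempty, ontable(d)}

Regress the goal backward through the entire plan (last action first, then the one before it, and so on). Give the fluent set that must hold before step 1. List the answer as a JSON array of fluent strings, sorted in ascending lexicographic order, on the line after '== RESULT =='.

Regress step by step:
  through step 4 (stack(b,f)): drop {handempty}, keep {clear(d), ontable(d)}, require {clear(f), holding(b)}
    → {clear(d), clear(f), holding(b), ontable(d)}
  through step 3 (unstack(b,d)): drop {clear(d), holding(b)}, keep {clear(f), ontable(d)}, require {clear(b), handempty, on(b,d)}
    → {clear(b), clear(f), handempty, on(b,d), ontable(d)}
  through step 2 (stack(b,d)): drop {clear(b), handempty, on(b,d)}, keep {clear(f), ontable(d)}, require {clear(d), holding(b)}
    → {clear(d), clear(f), holding(b), ontable(d)}
  through step 1 (unstack(b,f)): drop {clear(f), holding(b)}, keep {clear(d), ontable(d)}, require {clear(b), handempty, on(b,f)}
    → {clear(b), clear(d), handempty, on(b,f), ontable(d)}

== RESULT ==
["clear(b)", "clear(d)", "handempty", "on(b,f)", "ontable(d)"]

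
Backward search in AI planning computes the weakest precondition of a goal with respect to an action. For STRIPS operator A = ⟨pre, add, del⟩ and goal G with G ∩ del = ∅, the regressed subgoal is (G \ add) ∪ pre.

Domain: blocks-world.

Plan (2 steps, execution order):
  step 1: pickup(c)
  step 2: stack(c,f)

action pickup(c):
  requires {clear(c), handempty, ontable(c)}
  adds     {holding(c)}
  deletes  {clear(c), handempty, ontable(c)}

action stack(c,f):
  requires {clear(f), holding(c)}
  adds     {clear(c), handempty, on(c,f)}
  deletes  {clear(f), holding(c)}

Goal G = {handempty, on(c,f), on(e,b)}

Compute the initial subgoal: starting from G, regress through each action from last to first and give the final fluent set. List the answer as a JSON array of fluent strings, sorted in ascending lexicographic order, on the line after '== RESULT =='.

Work backward from the goal:
  through step 2 (stack(c,f)): drop {handempty, on(c,f)}, keep {on(e,b)}, require {clear(f), holding(c)}
    → {clear(f), holding(c), on(e,b)}
  through step 1 (pickup(c)): drop {holding(c)}, keep {clear(f), on(e,b)}, require {clear(c), handempty, ontable(c)}
    → {clear(c), clear(f), handempty, on(e,b), ontable(c)}

== RESULT ==
["clear(c)", "clear(f)", "handempty", "on(e,b)", "ontable(c)"]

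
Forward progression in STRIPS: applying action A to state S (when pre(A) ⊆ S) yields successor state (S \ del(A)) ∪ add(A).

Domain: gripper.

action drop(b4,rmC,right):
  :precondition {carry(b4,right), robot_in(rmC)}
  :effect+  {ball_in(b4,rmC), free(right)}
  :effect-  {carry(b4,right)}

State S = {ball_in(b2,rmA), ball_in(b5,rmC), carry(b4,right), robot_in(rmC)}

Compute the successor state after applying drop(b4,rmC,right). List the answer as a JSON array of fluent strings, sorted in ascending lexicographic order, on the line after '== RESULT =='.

Compute (S \ del) ∪ add:
  pre ⊆ S: {carry(b4,right), robot_in(rmC)} ⊆ S  — applicable
  S \ del = {ball_in(b2,rmA), ball_in(b5,rmC), robot_in(rmC)}
  ∪ add   = {ball_in(b2,rmA), ball_in(b4,rmC), ball_in(b5,rmC), free(right), robot_in(rmC)}

== RESULT ==
["ball_in(b2,rmA)", "ball_in(b4,rmC)", "ball_in(b5,rmC)", "free(right)", "robot_in(rmC)"]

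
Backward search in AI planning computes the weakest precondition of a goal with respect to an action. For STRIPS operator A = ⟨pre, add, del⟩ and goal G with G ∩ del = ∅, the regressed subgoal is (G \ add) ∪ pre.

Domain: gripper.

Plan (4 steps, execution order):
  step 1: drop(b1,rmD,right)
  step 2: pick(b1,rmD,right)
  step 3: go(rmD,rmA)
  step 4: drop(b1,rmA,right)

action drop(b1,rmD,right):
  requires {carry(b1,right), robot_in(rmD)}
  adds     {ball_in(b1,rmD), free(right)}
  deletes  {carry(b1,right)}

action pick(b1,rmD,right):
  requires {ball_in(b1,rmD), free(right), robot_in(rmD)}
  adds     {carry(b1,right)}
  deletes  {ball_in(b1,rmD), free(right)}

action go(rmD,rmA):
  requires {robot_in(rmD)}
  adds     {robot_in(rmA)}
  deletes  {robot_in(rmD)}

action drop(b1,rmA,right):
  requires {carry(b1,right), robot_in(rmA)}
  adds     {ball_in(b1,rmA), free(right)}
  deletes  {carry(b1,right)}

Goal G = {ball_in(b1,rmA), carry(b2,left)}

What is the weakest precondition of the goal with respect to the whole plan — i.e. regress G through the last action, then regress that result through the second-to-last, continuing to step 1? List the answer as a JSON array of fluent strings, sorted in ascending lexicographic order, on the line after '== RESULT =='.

Regress step by step:
  through step 4 (drop(b1,rmA,right)): drop {ball_in(b1,rmA)}, keep {carry(b2,left)}, require {carry(b1,right), robot_in(rmA)}
    → {carry(b1,right), carry(b2,left), robot_in(rmA)}
  through step 3 (go(rmD,rmA)): drop {robot_in(rmA)}, keep {carry(b1,right), carry(b2,left)}, require {robot_in(rmD)}
    → {carry(b1,right), carry(b2,left), robot_in(rmD)}
  through step 2 (pick(b1,rmD,right)): drop {carry(b1,right)}, keep {carry(b2,left), robot_in(rmD)}, require {ball_in(b1,rmD), free(right), robot_in(rmD)}
    → {ball_in(b1,rmD), carry(b2,left), free(right), robot_in(rmD)}
  through step 1 (drop(b1,rmD,right)): drop {ball_in(b1,rmD), free(right)}, keep {carry(b2,left), robot_in(rmD)}, require {carry(b1,right), robot_in(rmD)}
    → {carry(b1,right), carry(b2,left), robot_in(rmD)}

== RESULT ==
["carry(b1,right)", "carry(b2,left)", "robot_in(rmD)"]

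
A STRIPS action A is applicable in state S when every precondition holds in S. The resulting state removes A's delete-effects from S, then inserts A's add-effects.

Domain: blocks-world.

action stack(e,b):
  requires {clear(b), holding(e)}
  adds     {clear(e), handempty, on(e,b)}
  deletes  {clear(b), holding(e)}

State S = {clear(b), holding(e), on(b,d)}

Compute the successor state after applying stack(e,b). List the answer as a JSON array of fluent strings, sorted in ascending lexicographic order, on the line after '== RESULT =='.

Compute (S \ del) ∪ add:
  pre ⊆ S: {clear(b), holding(e)} ⊆ S  — applicable
  S \ del = {on(b,d)}
  ∪ add   = {clear(e), handempty, on(b,d), on(e,b)}

== RESULT ==
["clear(e)", "handempty", "on(b,d)", "on(e,b)"]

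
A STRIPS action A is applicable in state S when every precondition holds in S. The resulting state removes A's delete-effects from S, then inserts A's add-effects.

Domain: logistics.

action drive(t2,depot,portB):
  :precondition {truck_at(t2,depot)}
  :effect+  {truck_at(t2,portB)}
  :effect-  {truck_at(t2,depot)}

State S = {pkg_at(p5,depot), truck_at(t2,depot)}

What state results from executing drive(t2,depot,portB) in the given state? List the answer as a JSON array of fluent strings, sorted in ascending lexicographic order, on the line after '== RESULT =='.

Compute (S \ del) ∪ add:
  pre ⊆ S: {truck_at(t2,depot)} ⊆ S  — applicable
  S \ del = {pkg_at(p5,depot)}
  ∪ add   = {pkg_at(p5,depot), truck_at(t2,portB)}

== RESULT ==
["pkg_at(p5,depot)", "truck_at(t2,portB)"]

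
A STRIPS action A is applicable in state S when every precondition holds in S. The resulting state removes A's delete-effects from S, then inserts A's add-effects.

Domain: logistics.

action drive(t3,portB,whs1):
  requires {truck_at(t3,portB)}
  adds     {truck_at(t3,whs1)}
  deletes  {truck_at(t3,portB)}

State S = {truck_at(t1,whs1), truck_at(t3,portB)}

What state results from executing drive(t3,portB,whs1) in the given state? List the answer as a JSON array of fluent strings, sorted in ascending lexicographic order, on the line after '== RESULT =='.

Compute (S \ del) ∪ add:
  pre ⊆ S: {truck_at(t3,portB)} ⊆ S  — applicable
  S \ del = {truck_at(t1,whs1)}
  ∪ add   = {truck_at(t1,whs1), truck_at(t3,whs1)}

== RESULT ==
["truck_at(t1,whs1)", "truck_at(t3,whs1)"]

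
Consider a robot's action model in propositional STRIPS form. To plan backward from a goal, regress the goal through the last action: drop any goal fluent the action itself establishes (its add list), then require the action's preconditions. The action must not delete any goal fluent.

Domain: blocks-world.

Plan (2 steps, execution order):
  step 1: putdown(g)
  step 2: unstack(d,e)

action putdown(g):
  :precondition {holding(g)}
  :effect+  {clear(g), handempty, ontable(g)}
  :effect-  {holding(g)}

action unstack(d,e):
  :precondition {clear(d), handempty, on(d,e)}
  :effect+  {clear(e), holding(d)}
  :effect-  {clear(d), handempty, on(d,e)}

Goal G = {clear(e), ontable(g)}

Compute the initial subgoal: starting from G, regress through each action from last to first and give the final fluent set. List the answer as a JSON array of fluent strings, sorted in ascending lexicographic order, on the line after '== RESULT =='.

Work backward from the goal:
  through step 2 (unstack(d,e)): drop {clear(e)}, keep {ontable(g)}, require {clear(d), handempty, on(d,e)}
    → {clear(d), handempty, on(d,e), ontable(g)}
  through step 1 (putdown(g)): drop {handempty, ontable(g)}, keep {clear(d), on(d,e)}, require {holding(g)}
    → {clear(d), holding(g), on(d,e)}

== RESULT ==
["clear(d)", "holding(g)", "on(d,e)"]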